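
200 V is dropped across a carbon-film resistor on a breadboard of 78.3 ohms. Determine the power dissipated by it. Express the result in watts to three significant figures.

Voltage and resistance are given, so P = V²/R is the one-step route.
P = (200 V)² / 78.3 Ω = 510.9 W

511 W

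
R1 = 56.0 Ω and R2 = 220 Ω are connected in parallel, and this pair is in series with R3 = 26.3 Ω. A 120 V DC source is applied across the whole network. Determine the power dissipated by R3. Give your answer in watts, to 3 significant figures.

Combine R1 and R2 into their parallel equivalent first, reducing the network to two series resistors.
R_p = (56.0×220)/(56.0+220) = 44.64 Ω
R_total = R_p + 26.3 = 44.64 + 26.3 = 70.94 Ω
I = V / R_total = 120 / 70.94 = 1.692 A
R3 carries the full series current, so P = I²R.
P_R3 = (1.692)² × 26.3 = 75.26 W

75.3 W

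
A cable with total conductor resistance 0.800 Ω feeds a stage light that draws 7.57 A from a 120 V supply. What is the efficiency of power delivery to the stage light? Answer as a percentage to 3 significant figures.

The cable carries the full 7.57 A.
P_line = I² R_line = (7.570)² × 0.800 = 45.84 W
P_source = V I = 120 × 7.570 = 908.4 W; P_load = 862.6 W
η = P_load / P_source = 862.6 / 908.4 = 0.9495

95.0 %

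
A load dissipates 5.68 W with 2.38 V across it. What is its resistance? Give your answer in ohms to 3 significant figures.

0.997 Ω

Inverting the appropriate power form: R = V² / P.
R = (2.38)² / 5.68 = 0.9973 Ω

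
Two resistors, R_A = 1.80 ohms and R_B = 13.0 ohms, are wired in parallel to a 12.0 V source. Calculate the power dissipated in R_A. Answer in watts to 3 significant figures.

Parallel branches share the same voltage; P = V²/R gives the branch power in one step.
P_R_A = V² / R_A = (12.0)² / 1.80 Ω = 80.00 W

80.0 W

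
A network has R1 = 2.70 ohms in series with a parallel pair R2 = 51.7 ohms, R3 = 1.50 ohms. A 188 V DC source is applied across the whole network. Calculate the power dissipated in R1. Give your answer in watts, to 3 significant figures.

Replace R2 and R3 with their parallel equivalent so the circuit becomes R1 in series with R_p.
R_p = (51.7×1.50)/(51.7+1.50) = 1.458 Ω
R_total = 2.70 + 1.458 = 4.158 Ω
I = V / R_total = 188 / 4.158 = 45.22 A
All the current flows through R1; use P = I²R.
P_R1 = (45.22)² × 2.70 = 5520 W

5520 W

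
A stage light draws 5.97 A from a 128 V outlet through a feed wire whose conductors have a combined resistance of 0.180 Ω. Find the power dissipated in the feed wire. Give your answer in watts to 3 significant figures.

6.42 W

The feed wire and load are in series, so the same current flows in both; the loss is I²R_line.
The feed wire carries the full 5.97 A.
P_line = I² R_line = (5.970)² × 0.180 = 6.415 W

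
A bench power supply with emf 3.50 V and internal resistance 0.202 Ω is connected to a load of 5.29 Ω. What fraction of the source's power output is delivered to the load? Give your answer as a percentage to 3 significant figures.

96.3 %

η = P_load/(P_load+P_int) = I²R/(I²R+I²r) = R/(R+r) — the I² cancels for series elements.
η = R / (R + r) = 5.29 / (5.29 + 0.202) = 0.9632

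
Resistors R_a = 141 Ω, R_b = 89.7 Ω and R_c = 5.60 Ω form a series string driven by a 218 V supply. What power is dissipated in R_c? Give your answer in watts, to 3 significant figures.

The current is common to all series resistors; compute it, then apply P = I²R for the target.
R_total = 141 + 89.7 + 5.60 = 236.3 Ω
I = V / R_total = 218 / 236.3 = 0.9226 A
P_R_c = I² × R_c = (0.9226)² × 5.60 = 4.766 W

4.77 W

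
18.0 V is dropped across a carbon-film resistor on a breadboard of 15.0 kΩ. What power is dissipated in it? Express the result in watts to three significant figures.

With V across and R both known, P = V²/R gives the dissipation directly.
P = (18.0 V)² / 15000 Ω = 0.02160 W

0.0216 W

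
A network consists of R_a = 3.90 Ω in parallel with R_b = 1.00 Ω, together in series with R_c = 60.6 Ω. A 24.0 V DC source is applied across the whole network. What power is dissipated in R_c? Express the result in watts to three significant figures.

9.26 W

Reduce the parallel combination to a single R_p; the circuit then becomes R_p in series with the remaining resistor.
R_p = (3.90×1.00)/(3.90+1.00) = 0.7959 Ω
R_total = R_p + 60.6 = 0.7959 + 60.6 = 61.40 Ω
I = V / R_total = 24.0 / 61.40 = 0.3909 A
All the supply current flows through R_c; use P = I²R_c.
P_R_c = (0.3909)² × 60.6 = 9.260 W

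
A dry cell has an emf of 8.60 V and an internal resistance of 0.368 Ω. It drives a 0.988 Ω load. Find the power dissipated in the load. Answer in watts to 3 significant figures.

39.7 W

With r and R in series, I = ε/(r+R); the load dissipates I²R.
I = ε / (r + R) = 8.60 / (0.368 + 0.988) = 6.342 A
P_load = I² R = (6.342)² × 0.988 = 39.74 W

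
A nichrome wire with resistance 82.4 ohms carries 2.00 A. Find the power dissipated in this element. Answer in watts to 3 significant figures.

330 W

Knowing I and R, the power is just I²R — no need to find V first.
P = (2.000 A)² × 82.4 Ω = 329.6 W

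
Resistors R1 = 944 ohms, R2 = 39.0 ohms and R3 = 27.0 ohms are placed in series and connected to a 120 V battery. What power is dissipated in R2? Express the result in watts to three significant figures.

0.551 W

Every series element carries the same I. Get I from the total resistance, then P = I² × R2.
R_total = 944 + 39.0 + 27.0 = 1010 Ω
I = V / R_total = 120 / 1010 = 0.1188 A
P_R2 = I² × R2 = (0.1188)² × 39.0 = 0.5505 W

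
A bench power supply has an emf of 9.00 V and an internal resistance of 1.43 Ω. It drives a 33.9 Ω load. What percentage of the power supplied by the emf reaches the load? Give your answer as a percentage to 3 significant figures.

96.0 %

The source delivers εI, of which I²R reaches the load and I²r is lost; since I is common, η = R/(R+r).
η = R / (R + r) = 33.9 / (33.9 + 1.43) = 0.9595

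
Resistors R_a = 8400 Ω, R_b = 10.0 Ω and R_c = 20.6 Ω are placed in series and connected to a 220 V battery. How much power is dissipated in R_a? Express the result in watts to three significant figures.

In a series string the same current flows through every resistor — find that current, then P = I²R for the one we want.
R_total = 8400 + 10.0 + 20.6 = 8431 Ω
I = V / R_total = 220 / 8431 = 0.02610 A
P_R_a = I² × R_a = (0.02610)² × 8400 = 5.720 W

5.72 W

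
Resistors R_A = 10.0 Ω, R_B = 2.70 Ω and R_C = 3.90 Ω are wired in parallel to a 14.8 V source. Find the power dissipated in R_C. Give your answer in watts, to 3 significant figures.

56.2 W

The supply voltage appears across each parallel branch — just use P = V²/R_C.
P_R_C = V² / R_C = (14.8)² / 3.90 Ω = 56.16 W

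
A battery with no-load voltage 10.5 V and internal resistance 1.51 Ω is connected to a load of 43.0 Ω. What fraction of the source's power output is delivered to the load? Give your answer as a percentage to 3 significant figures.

96.6 %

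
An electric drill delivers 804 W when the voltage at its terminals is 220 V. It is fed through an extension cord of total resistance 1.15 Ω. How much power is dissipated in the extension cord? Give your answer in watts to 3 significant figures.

15.4 W

Only the current and the line resistance are needed for the I²R loss.
I = P / V = 804 / 220 = 3.655 A through the extension cord.
P_line = I² R_line = (3.655)² × 1.15 = 15.36 W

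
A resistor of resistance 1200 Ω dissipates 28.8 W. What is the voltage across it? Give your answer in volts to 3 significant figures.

The two known quantities fix the third via V = √(P R).
V = √(28.8 × 1200) = 185.9 V

186 V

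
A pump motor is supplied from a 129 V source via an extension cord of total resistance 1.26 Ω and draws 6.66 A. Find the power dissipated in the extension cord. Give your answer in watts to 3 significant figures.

The extension cord and load are in series, so the same current flows in both; the loss is I²R_line.
The extension cord carries the full 6.66 A.
P_line = I² R_line = (6.660)² × 1.26 = 55.89 W

55.9 W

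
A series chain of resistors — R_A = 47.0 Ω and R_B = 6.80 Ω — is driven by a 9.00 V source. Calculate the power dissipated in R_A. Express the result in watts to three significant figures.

Series elements share the same current, so find I first, then use P = I²R.
R_total = 47.0 + 6.80 = 53.80 Ω
I = V / R_total = 9.00 / 53.80 = 0.1673 A
P_R_A = I² × R_A = (0.1673)² × 47.0 = 1.315 W

1.32 W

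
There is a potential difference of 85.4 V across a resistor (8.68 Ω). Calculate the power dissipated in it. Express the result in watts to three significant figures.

840 W

Voltage and resistance are given, so P = V²/R is the one-step route.
P = (85.4 V)² / 8.68 Ω = 840.2 W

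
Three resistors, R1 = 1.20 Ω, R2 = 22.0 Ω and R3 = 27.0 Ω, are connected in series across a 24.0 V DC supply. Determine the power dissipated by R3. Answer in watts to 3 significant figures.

Series elements share the same current, so find I first, then use P = I²R.
R_total = 1.20 + 22.0 + 27.0 = 50.20 Ω
I = V / R_total = 24.0 / 50.20 = 0.4781 A
P_R3 = I² × R3 = (0.4781)² × 27.0 = 6.171 W

6.17 W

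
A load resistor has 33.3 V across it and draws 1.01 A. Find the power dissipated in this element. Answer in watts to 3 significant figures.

Both the voltage across and the current through the element are known, so P = V I applies directly.
P = 33.3 V × 1.010 A = 33.63 W

33.6 W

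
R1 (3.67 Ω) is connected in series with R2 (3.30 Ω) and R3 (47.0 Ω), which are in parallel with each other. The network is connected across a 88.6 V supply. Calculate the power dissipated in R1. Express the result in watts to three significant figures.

632 W

Collapse R2‖R3 to a single equivalent, reducing the network to two series elements.
R_p = (3.30×47.0)/(3.30+47.0) = 3.083 Ω
R_total = 3.67 + 3.083 = 6.753 Ω
I = V / R_total = 88.6 / 6.753 = 13.12 A
R1 is in the main series path, so its power is I²R1.
P_R1 = (13.12)² × 3.67 = 631.6 W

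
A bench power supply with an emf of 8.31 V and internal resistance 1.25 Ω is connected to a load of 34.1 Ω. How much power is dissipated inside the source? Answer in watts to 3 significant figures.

0.0691 W

The source's internal resistance is just another series element carrying I; its dissipation is I²r.
I = ε / (r + R) = 8.31 / (1.25 + 34.1) = 0.2351 A
P_int = I² r = (0.2351)² × 1.25 = 0.06908 W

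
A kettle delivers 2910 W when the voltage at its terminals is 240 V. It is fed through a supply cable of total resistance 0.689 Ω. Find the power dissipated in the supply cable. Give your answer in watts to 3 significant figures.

The supply cable and load are in series, so the same current flows in both; the loss is I²R_line.
I = P / V = 2910 / 240 = 12.12 A through the supply cable.
P_line = I² R_line = (12.12)² × 0.689 = 101.3 W

101 W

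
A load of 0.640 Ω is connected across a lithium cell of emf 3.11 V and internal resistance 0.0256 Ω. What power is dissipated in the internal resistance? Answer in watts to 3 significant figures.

0.559 W

Internal loss is I²r, with I set by the total series resistance r+R.
I = ε / (r + R) = 3.11 / (0.0256 + 0.640) = 4.672 A
P_int = I² r = (4.672)² × 0.0256 = 0.5589 W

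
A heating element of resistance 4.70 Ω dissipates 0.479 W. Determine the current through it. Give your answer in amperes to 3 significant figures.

0.319 A

Rearranging the power relation for the two known quantities gives I = √(P / R).
I = √(0.479 / 4.70) = 0.3192 A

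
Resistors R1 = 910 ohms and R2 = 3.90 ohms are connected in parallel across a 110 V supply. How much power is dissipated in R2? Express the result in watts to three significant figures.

R2 sits directly across the source, so P = V²/R with V = 110 V.
P_R2 = V² / R2 = (110)² / 3.90 Ω = 3103 W

3100 W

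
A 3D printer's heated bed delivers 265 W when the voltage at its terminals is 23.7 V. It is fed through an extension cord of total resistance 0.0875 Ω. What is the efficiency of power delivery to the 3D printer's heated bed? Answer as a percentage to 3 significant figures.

96.0 %

I = P / V = 265 / 23.7 = 11.18 A through the extension cord.
P_line = I² R_line = (11.18)² × 0.0875 = 10.94 W
P_source = P_load + P_line = 265.0 + 10.94 = 275.9 W
η = P_load / P_source = 265.0 / 275.9 = 0.9604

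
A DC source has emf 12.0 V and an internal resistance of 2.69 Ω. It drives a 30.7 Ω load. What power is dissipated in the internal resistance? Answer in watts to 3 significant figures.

0.347 W

The internal resistance carries the same current as the load; P_int = I²r.
I = ε / (r + R) = 12.0 / (2.69 + 30.7) = 0.3594 A
P_int = I² r = (0.3594)² × 2.69 = 0.3474 W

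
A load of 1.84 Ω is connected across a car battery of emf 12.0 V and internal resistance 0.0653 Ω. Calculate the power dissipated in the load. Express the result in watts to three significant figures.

73.0 W

Load and internal resistance form a series loop — compute the loop current, then the load power via I²R.
I = ε / (r + R) = 12.0 / (0.0653 + 1.84) = 6.298 A
P_load = I² R = (6.298)² × 1.84 = 72.99 W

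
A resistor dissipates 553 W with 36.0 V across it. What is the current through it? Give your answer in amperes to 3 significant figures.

15.4 A

The two known quantities fix the third via I = P / V.
I = 553 / 36.0 = 15.36 A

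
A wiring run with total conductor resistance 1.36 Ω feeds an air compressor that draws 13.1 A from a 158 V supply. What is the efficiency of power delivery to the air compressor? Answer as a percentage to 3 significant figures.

88.7 %

The wiring run carries the full 13.1 A.
P_line = I² R_line = (13.10)² × 1.36 = 233.4 W
P_source = V I = 158 × 13.10 = 2070 W; P_load = 1836 W
η = P_load / P_source = 1836 / 2070 = 0.8872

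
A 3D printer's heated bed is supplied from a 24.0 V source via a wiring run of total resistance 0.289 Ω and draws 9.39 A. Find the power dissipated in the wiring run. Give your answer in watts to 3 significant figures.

The wiring run is a series resistance carrying the load current; its dissipation is I²R_line.
The wiring run carries the full 9.39 A.
P_line = I² R_line = (9.390)² × 0.289 = 25.48 W

25.5 W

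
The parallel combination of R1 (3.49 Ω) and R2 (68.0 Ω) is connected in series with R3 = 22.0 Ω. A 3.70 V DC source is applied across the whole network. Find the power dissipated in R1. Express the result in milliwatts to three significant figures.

Combine R1 and R2 into their parallel equivalent first, reducing the network to two series resistors.
R_p = (3.49×68.0)/(3.49+68.0) = 3.320 Ω
R_total = R_p + 22.0 = 3.320 + 22.0 = 25.32 Ω
I = V / R_total = 3.70 / 25.32 = 0.1461 A
Voltage across the parallel pair: V_p = I × R_p = 0.1461 × 3.320 = 0.4851 V
R1 sits across V_p; its power is V_p²/R.
P_R1 = (0.4851)² / 3.49 = 0.06743 W

67.4 mW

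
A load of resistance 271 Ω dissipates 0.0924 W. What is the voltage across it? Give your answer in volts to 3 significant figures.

5.00 V

Inverting the appropriate power form: V = √(P R).
V = √(0.0924 × 271) = 5.004 V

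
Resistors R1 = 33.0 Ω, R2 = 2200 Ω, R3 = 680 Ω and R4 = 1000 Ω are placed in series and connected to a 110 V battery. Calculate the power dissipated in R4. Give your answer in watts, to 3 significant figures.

Every series element carries the same I. Get I from the total resistance, then P = I² × R4.
R_total = 33.0 + 2200 + 680 + 1000 = 3913 Ω
I = V / R_total = 110 / 3913 = 0.02811 A
P_R4 = I² × R4 = (0.02811)² × 1000 = 0.7903 W

0.790 W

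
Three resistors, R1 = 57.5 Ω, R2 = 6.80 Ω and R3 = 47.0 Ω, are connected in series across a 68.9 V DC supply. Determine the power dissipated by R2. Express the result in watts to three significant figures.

In a series string the same current flows through every resistor — find that current, then P = I²R for the one we want.
R_total = 57.5 + 6.80 + 47.0 = 111.3 Ω
I = V / R_total = 68.9 / 111.3 = 0.6190 A
P_R2 = I² × R2 = (0.6190)² × 6.80 = 2.606 W

2.61 W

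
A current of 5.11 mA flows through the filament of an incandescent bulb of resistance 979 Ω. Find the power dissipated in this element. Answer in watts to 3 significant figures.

Current and resistance are given, so P = I²R is the direct form.
P = (0.005110 A)² × 979 Ω = 0.02556 W

0.0256 W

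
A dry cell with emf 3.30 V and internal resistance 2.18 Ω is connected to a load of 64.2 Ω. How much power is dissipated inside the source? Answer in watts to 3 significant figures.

Internal loss is I²r, with I set by the total series resistance r+R.
I = ε / (r + R) = 3.30 / (2.18 + 64.2) = 0.04971 A
P_int = I² r = (0.04971)² × 2.18 = 0.005388 W

0.00539 W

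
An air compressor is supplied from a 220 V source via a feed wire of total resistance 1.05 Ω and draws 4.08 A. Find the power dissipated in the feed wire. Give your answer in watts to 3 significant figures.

17.5 W

The feed wire and load are in series, so the same current flows in both; the loss is I²R_line.
The feed wire carries the full 4.08 A.
P_line = I² R_line = (4.080)² × 1.05 = 17.48 W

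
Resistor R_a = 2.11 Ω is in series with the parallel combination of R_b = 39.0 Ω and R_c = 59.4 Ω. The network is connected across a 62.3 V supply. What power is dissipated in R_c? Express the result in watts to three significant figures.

55.0 W

Reduce the parallel pair to R_p first; the network is then a simple series string.
R_p = (39.0×59.4)/(39.0+59.4) = 23.54 Ω
R_total = 2.11 + 23.54 = 25.65 Ω
I = V / R_total = 62.3 / 25.65 = 2.429 A
Voltage across the parallel pair: V_p = I × R_p = 2.429 × 23.54 = 57.18 V
With V_p across R_c, its power is V_p²/R_c.
P_R_c = (57.18)² / 59.4 = 55.03 W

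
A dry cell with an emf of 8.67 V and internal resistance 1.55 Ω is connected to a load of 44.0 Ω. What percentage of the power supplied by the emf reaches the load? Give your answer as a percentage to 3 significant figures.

96.6 %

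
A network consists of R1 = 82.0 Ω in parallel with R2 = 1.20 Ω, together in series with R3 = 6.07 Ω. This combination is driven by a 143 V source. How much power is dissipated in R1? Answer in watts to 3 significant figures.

Reduce the parallel combination to a single R_p; the circuit then becomes R_p in series with the remaining resistor.
R_p = (82.0×1.20)/(82.0+1.20) = 1.183 Ω
R_total = R_p + 6.07 = 1.183 + 6.07 = 7.253 Ω
I = V / R_total = 143 / 7.253 = 19.72 A
Voltage across the parallel pair: V_p = I × R_p = 19.72 × 1.183 = 23.32 V
Use P = V²/R for R1 with V = V_p.
P_R1 = (23.32)² / 82.0 = 6.631 W

6.63 W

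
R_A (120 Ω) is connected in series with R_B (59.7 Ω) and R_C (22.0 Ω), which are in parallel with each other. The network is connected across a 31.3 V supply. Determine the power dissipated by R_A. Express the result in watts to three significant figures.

First combine the parallel branches into one equivalent R_p, then R_A + R_p is a series pair.
R_p = (59.7×22.0)/(59.7+22.0) = 16.08 Ω
R_total = 120 + 16.08 = 136.1 Ω
I = V / R_total = 31.3 / 136.1 = 0.2300 A
R_A is in the main series path, so its power is I²R_A.
P_R_A = (0.2300)² × 120 = 6.349 W

6.35 W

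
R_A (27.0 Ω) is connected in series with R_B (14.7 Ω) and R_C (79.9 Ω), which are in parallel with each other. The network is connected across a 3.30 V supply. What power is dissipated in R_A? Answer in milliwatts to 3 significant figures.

Collapse R_B‖R_C to a single equivalent, reducing the network to two series elements.
R_p = (14.7×79.9)/(14.7+79.9) = 12.42 Ω
R_total = 27.0 + 12.42 = 39.42 Ω
I = V / R_total = 3.30 / 39.42 = 0.08372 A
The full supply current passes through R_A: P = I²R.
P_R_A = (0.08372)² × 27.0 = 0.1893 W

189 mW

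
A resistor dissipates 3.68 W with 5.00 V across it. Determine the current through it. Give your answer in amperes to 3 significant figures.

From P = V I = I²R = V²/R, with the two given quantities we get I = P / V.
I = 3.68 / 5.00 = 0.7360 A

0.736 A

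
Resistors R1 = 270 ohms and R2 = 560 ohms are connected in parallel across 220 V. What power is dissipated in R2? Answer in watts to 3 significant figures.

Parallel branches share the same voltage; P = V²/R gives the branch power in one step.
P_R2 = V² / R2 = (220)² / 560 Ω = 86.43 W

86.4 W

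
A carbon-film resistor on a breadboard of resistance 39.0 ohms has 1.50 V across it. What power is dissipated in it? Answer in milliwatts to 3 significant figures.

Voltage and resistance are given, so P = V²/R is the one-step route.
P = (1.50 V)² / 39.0 Ω = 0.05769 W

57.7 mW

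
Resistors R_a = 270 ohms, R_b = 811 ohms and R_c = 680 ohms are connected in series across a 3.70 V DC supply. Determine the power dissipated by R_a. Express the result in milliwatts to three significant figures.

In a series string the same current flows through every resistor — find that current, then P = I²R for the one we want.
R_total = 270 + 811 + 680 = 1761 Ω
I = V / R_total = 3.70 / 1761 = 0.002101 A
P_R_a = I² × R_a = (0.002101)² × 270 = 0.001192 W

1.19 mW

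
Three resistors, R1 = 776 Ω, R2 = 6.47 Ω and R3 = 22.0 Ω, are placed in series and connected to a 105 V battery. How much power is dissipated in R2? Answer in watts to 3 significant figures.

The current is common to all series resistors; compute it, then apply P = I²R for the target.
R_total = 776 + 6.47 + 22.0 = 804.5 Ω
I = V / R_total = 105 / 804.5 = 0.1305 A
P_R2 = I² × R2 = (0.1305)² × 6.47 = 0.1102 W

0.110 W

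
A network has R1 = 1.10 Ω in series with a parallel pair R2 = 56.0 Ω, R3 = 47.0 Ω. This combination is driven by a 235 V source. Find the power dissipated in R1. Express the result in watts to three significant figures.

85.5 W

First combine the parallel branches into one equivalent R_p, then R1 + R_p is a series pair.
R_p = (56.0×47.0)/(56.0+47.0) = 25.55 Ω
R_total = 1.10 + 25.55 = 26.65 Ω
I = V / R_total = 235 / 26.65 = 8.817 A
R1 is in the main series path, so its power is I²R1.
P_R1 = (8.817)² × 1.10 = 85.51 W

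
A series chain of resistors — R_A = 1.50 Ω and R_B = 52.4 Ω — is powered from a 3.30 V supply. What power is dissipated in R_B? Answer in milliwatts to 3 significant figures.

Since the resistors are in series they all carry the loop current I = V/R_total; the power in any one is I²R.
R_total = 1.50 + 52.4 = 53.90 Ω
I = V / R_total = 3.30 / 53.90 = 0.06122 A
P_R_B = I² × R_B = (0.06122)² × 52.4 = 0.1964 W

196 mW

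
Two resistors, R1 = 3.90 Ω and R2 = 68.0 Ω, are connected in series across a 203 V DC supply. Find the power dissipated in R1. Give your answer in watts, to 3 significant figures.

Series elements share the same current, so find I first, then use P = I²R.
R_total = 3.90 + 68.0 = 71.90 Ω
I = V / R_total = 203 / 71.90 = 2.823 A
P_R1 = I² × R1 = (2.823)² × 3.90 = 31.09 W

31.1 W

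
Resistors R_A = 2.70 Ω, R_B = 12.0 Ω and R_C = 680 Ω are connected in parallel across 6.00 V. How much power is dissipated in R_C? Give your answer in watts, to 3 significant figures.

0.0529 W

Every branch has 6.00 V across it, so for R_C the power is simply V²/R.
P_R_C = V² / R_C = (6.00)² / 680 Ω = 0.05294 W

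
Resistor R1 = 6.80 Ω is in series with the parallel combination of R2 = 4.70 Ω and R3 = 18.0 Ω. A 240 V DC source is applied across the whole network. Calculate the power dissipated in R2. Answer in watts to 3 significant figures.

1540 W

Replace R2 and R3 with their parallel equivalent so the circuit becomes R1 in series with R_p.
R_p = (4.70×18.0)/(4.70+18.0) = 3.727 Ω
R_total = 6.80 + 3.727 = 10.53 Ω
I = V / R_total = 240 / 10.53 = 22.80 A
Voltage across the parallel pair: V_p = I × R_p = 22.80 × 3.727 = 84.97 V
With V_p across R2, its power is V_p²/R2.
P_R2 = (84.97)² / 4.70 = 1536 W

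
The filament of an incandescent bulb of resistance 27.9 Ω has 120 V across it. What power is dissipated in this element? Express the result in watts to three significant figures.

We know the drop across the element and its resistance — P = V²/R, one step.
P = (120 V)² / 27.9 Ω = 516.1 W

516 W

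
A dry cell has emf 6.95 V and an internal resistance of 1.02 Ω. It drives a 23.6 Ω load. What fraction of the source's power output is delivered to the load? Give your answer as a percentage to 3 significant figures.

Both r and R carry the same current, so the power split is just the resistance split: η = R/(R+r).
η = R / (R + r) = 23.6 / (23.6 + 1.02) = 0.9586

95.9 %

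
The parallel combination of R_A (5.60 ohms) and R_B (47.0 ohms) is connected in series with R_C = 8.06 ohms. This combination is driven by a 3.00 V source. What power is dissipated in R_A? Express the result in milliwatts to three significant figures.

Combine R_A and R_B into their parallel equivalent first, reducing the network to two series resistors.
R_p = (5.60×47.0)/(5.60+47.0) = 5.004 Ω
R_total = R_p + 8.06 = 5.004 + 8.06 = 13.06 Ω
I = V / R_total = 3.00 / 13.06 = 0.2296 A
Voltage across the parallel pair: V_p = I × R_p = 0.2296 × 5.004 = 1.149 V
Use P = V²/R for R_A with V = V_p.
P_R_A = (1.149)² / 5.60 = 0.2358 W

236 mW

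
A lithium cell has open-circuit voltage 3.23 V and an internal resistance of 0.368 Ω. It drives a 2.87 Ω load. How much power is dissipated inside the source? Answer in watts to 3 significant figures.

0.366 W

The source's internal resistance is just another series element carrying I; its dissipation is I²r.
I = ε / (r + R) = 3.23 / (0.368 + 2.87) = 0.9975 A
P_int = I² r = (0.9975)² × 0.368 = 0.3662 W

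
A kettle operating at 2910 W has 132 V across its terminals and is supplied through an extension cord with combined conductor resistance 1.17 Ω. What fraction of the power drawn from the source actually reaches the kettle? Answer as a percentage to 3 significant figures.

I = P / V = 2910 / 132 = 22.05 A through the extension cord.
P_line = I² R_line = (22.05)² × 1.17 = 568.6 W
P_source = P_load + P_line = 2910 + 568.6 = 3479 W
η = P_load / P_source = 2910 / 3479 = 0.8365

83.7 %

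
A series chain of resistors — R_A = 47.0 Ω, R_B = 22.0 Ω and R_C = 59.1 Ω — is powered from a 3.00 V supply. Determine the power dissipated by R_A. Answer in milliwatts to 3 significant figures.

25.8 mW

Series elements share the same current, so find I first, then use P = I²R.
R_total = 47.0 + 22.0 + 59.1 = 128.1 Ω
I = V / R_total = 3.00 / 128.1 = 0.02342 A
P_R_A = I² × R_A = (0.02342)² × 47.0 = 0.02578 W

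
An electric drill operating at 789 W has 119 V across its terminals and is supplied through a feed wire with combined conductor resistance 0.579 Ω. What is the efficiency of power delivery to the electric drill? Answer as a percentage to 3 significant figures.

I = P / V = 789 / 119 = 6.630 A through the feed wire.
P_line = I² R_line = (6.630)² × 0.579 = 25.45 W
P_source = P_load + P_line = 789.0 + 25.45 = 814.5 W
η = P_load / P_source = 789.0 / 814.5 = 0.9687

96.9 %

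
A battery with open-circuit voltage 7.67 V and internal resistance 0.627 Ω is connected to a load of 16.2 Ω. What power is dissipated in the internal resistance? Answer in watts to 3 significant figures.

Internal loss is I²r, with I set by the total series resistance r+R.
I = ε / (r + R) = 7.67 / (0.627 + 16.2) = 0.4558 A
P_int = I² r = (0.4558)² × 0.627 = 0.1303 W

0.130 W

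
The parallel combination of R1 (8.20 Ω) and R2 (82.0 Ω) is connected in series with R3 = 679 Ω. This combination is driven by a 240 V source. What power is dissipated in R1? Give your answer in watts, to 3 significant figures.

0.828 W

Combine R1 and R2 into their parallel equivalent first, reducing the network to two series resistors.
R_p = (8.20×82.0)/(8.20+82.0) = 7.455 Ω
R_total = R_p + 679 = 7.455 + 679 = 686.5 Ω
I = V / R_total = 240 / 686.5 = 0.3496 A
Voltage across the parallel pair: V_p = I × R_p = 0.3496 × 7.455 = 2.606 V
R1 has V_p across it, so P = V_p²/R1.
P_R1 = (2.606)² / 8.20 = 0.8284 W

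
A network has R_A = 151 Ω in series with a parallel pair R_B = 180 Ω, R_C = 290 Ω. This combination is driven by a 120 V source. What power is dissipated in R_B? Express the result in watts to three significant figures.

14.4 W

Reduce the parallel pair to R_p first; the network is then a simple series string.
R_p = (180×290)/(180+290) = 111.1 Ω
R_total = 151 + 111.1 = 262.1 Ω
I = V / R_total = 120 / 262.1 = 0.4579 A
Voltage across the parallel pair: V_p = I × R_p = 0.4579 × 111.1 = 50.86 V
R_B is across V_p, so use P = V²/R for that branch.
P_R_B = (50.86)² / 180 = 14.37 W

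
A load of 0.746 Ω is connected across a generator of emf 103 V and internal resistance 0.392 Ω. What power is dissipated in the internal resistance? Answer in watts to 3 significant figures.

r is in series with the load, so it carries the full circuit current — the loss in it is I²r.
I = ε / (r + R) = 103 / (0.392 + 0.746) = 90.51 A
P_int = I² r = (90.51)² × 0.392 = 3211 W

3210 W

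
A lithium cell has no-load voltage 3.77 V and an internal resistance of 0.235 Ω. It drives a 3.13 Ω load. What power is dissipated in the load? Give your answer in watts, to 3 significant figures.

The internal resistance and the load are in series, so the same I flows through both; get I from ε/(r+R), then I²R for the load.
I = ε / (r + R) = 3.77 / (0.235 + 3.13) = 1.120 A
P_load = I² R = (1.120)² × 3.13 = 3.929 W

3.93 W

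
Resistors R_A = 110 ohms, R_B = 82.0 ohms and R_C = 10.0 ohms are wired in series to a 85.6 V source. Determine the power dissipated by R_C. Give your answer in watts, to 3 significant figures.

1.80 W

Series elements share the same current, so find I first, then use P = I²R.
R_total = 110 + 82.0 + 10.0 = 202.0 Ω
I = V / R_total = 85.6 / 202.0 = 0.4238 A
P_R_C = I² × R_C = (0.4238)² × 10.0 = 1.796 W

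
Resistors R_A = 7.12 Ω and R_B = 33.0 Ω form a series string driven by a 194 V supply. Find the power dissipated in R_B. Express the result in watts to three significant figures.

772 W

The current is common to all series resistors; compute it, then apply P = I²R for the target.
R_total = 7.12 + 33.0 = 40.12 Ω
I = V / R_total = 194 / 40.12 = 4.835 A
P_R_B = I² × R_B = (4.835)² × 33.0 = 771.6 W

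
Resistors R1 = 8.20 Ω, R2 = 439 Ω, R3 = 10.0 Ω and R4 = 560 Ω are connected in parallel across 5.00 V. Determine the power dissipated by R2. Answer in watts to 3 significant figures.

The supply voltage appears across each parallel branch — just use P = V²/R2.
P_R2 = V² / R2 = (5.00)² / 439 Ω = 0.05695 W

0.0569 W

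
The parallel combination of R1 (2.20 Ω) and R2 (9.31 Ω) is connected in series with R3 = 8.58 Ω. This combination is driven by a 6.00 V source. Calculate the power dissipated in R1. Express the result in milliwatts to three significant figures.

483 mW

First find R_p for the parallel pair, then treat R_p + R3 as a series loop.
R_p = (2.20×9.31)/(2.20+9.31) = 1.779 Ω
R_total = R_p + 8.58 = 1.779 + 8.58 = 10.36 Ω
I = V / R_total = 6.00 / 10.36 = 0.5792 A
Voltage across the parallel pair: V_p = I × R_p = 0.5792 × 1.779 = 1.031 V
R1 sits across V_p; its power is V_p²/R.
P_R1 = (1.031)² / 2.20 = 0.4828 W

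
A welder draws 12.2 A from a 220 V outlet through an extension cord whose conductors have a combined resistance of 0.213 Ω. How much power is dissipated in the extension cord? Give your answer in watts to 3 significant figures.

The extension cord is a series resistance carrying the load current; its dissipation is I²R_line.
The extension cord carries the full 12.2 A.
P_line = I² R_line = (12.20)² × 0.213 = 31.70 W

31.7 W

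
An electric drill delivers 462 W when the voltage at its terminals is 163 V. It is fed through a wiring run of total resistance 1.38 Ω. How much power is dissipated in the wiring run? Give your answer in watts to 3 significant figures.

Only the current and the line resistance are needed for the I²R loss.
I = P / V = 462 / 163 = 2.834 A through the wiring run.
P_line = I² R_line = (2.834)² × 1.38 = 11.09 W

11.1 W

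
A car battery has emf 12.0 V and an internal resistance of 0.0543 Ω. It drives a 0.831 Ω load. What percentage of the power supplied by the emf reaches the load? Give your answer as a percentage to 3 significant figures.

93.9 %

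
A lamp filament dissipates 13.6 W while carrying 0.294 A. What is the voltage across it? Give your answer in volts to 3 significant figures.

The two known quantities fix the third via V = P / I.
V = 13.6 / 0.2940 = 46.26 V

46.3 V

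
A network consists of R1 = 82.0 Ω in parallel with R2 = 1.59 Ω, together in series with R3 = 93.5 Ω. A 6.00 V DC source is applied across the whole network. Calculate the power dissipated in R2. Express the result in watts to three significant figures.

Combine R1 and R2 into their parallel equivalent first, reducing the network to two series resistors.
R_p = (82.0×1.59)/(82.0+1.59) = 1.560 Ω
R_total = R_p + 93.5 = 1.560 + 93.5 = 95.06 Ω
I = V / R_total = 6.00 / 95.06 = 0.06312 A
Voltage across the parallel pair: V_p = I × R_p = 0.06312 × 1.560 = 0.09845 V
R2 has V_p across it, so P = V_p²/R2.
P_R2 = (0.09845)² / 1.59 = 0.006096 W

0.00610 W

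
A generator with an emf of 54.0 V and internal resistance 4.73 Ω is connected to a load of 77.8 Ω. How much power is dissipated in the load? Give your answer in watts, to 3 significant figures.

Load and internal resistance form a series loop — compute the loop current, then the load power via I²R.
I = ε / (r + R) = 54.0 / (4.73 + 77.8) = 0.6543 A
P_load = I² R = (0.6543)² × 77.8 = 33.31 W

33.3 W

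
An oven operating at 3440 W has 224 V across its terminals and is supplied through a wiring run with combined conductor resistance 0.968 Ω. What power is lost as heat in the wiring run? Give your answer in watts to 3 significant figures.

Line loss is just I²R for the cable — we know both I and R_line directly.
I = P / V = 3440 / 224 = 15.36 A through the wiring run.
P_line = I² R_line = (15.36)² × 0.968 = 228.3 W

228 W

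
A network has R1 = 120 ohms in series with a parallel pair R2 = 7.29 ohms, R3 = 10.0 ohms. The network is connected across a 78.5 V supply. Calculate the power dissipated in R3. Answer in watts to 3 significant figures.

Reduce the parallel pair to R_p first; the network is then a simple series string.
R_p = (7.29×10.0)/(7.29+10.0) = 4.216 Ω
R_total = 120 + 4.216 = 124.2 Ω
I = V / R_total = 78.5 / 124.2 = 0.6320 A
Voltage across the parallel pair: V_p = I × R_p = 0.6320 × 4.216 = 2.665 V
With V_p across R3, its power is V_p²/R3.
P_R3 = (2.665)² / 10.0 = 0.7100 W

0.710 W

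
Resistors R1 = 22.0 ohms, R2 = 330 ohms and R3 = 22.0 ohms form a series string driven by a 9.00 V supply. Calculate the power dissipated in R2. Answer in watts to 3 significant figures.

0.191 W

The current is common to all series resistors; compute it, then apply P = I²R for the target.
R_total = 22.0 + 330 + 22.0 = 374.0 Ω
I = V / R_total = 9.00 / 374.0 = 0.02406 A
P_R2 = I² × R2 = (0.02406)² × 330 = 0.1911 W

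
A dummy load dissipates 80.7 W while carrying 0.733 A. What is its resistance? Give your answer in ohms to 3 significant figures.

Inverting the appropriate power form: R = P / I².
R = 80.7 / (0.7330)² = 150.2 Ω

150 Ω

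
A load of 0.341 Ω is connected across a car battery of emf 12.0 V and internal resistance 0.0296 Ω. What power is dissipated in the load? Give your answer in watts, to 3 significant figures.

358 W

Load and internal resistance form a series loop — compute the loop current, then the load power via I²R.
I = ε / (r + R) = 12.0 / (0.0296 + 0.341) = 32.38 A
P_load = I² R = (32.38)² × 0.341 = 357.5 W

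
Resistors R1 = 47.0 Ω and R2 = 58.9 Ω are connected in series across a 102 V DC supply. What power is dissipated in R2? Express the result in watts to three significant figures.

The current is common to all series resistors; compute it, then apply P = I²R for the target.
R_total = 47.0 + 58.9 = 105.9 Ω
I = V / R_total = 102 / 105.9 = 0.9632 A
P_R2 = I² × R2 = (0.9632)² × 58.9 = 54.64 W

54.6 W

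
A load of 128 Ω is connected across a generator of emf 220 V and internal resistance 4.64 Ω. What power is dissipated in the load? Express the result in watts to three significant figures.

352 W

The internal resistance and the load are in series, so the same I flows through both; get I from ε/(r+R), then I²R for the load.
I = ε / (r + R) = 220 / (4.64 + 128) = 1.659 A
P_load = I² R = (1.659)² × 128 = 352.1 W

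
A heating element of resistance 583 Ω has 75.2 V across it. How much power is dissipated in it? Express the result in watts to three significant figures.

9.70 W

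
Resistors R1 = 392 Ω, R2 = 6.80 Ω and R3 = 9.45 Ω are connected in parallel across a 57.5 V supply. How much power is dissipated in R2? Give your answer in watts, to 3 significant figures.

486 W

Every branch has 57.5 V across it, so for R2 the power is simply V²/R.
P_R2 = V² / R2 = (57.5)² / 6.80 Ω = 486.2 W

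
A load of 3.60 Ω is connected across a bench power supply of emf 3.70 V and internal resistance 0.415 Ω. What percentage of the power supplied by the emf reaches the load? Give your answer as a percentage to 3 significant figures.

89.7 %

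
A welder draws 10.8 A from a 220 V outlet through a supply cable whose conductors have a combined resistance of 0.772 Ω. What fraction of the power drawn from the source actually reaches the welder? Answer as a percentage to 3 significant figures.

96.2 %

The supply cable carries the full 10.8 A.
P_line = I² R_line = (10.80)² × 0.772 = 90.05 W
P_source = V I = 220 × 10.80 = 2376 W; P_load = 2286 W
η = P_load / P_source = 2286 / 2376 = 0.9621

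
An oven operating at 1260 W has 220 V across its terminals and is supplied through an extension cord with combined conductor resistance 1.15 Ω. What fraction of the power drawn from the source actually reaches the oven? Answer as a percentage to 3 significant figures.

I = P / V = 1260 / 220 = 5.727 A through the extension cord.
P_line = I² R_line = (5.727)² × 1.15 = 37.72 W
P_source = P_load + P_line = 1260 + 37.72 = 1298 W
η = P_load / P_source = 1260 / 1298 = 0.9709

97.1 %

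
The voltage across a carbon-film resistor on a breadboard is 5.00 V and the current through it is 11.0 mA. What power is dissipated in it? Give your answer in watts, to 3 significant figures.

0.0550 W

V and I are known directly — P = V I, no intermediate step needed.
P = 5.00 V × 0.01100 A = 0.05500 W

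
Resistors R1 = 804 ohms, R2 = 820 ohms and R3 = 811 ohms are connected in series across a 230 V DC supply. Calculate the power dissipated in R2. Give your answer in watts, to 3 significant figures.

7.32 W

Since the resistors are in series they all carry the loop current I = V/R_total; the power in any one is I²R.
R_total = 804 + 820 + 811 = 2435 Ω
I = V / R_total = 230 / 2435 = 0.09446 A
P_R2 = I² × R2 = (0.09446)² × 820 = 7.316 W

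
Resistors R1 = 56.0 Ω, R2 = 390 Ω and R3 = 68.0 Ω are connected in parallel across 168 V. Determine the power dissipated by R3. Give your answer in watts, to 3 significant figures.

415 W

The supply voltage appears across each parallel branch — just use P = V²/R3.
P_R3 = V² / R3 = (168)² / 68.0 Ω = 415.1 W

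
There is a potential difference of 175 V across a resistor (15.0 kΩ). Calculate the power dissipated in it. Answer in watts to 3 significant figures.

V and R are stated; P = V²/R avoids computing the current.
P = (175 V)² / 15000 Ω = 2.042 W

2.04 W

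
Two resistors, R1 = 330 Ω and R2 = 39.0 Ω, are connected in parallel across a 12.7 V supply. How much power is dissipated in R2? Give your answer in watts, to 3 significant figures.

4.14 W

Every branch has 12.7 V across it, so for R2 the power is simply V²/R.
P_R2 = V² / R2 = (12.7)² / 39.0 Ω = 4.136 W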